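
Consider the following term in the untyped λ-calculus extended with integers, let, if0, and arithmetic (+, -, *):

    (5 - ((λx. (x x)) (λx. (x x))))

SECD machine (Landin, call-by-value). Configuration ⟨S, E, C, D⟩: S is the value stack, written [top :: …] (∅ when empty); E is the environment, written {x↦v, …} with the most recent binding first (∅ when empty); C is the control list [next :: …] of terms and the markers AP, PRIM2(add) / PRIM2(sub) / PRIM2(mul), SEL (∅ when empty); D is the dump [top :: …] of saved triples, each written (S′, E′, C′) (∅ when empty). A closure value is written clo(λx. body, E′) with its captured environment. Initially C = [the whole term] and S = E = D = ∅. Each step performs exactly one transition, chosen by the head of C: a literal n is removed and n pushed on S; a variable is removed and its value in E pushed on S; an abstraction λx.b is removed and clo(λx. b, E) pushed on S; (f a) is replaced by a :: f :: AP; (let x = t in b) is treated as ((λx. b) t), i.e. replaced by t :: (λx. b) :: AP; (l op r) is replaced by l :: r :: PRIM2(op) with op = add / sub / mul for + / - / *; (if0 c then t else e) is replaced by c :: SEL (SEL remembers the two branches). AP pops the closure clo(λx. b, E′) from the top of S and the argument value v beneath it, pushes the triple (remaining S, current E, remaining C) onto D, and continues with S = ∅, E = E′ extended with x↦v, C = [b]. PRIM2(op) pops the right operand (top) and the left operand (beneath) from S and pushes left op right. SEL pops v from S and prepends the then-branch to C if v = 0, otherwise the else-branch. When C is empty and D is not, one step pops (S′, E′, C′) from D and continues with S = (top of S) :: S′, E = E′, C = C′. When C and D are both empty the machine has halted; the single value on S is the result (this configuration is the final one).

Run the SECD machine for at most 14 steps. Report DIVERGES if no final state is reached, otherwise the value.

0. [S=∅ | E=∅ | C=[(5 - ((λx. (x x)) (λx. (x x))))] | D=∅]
1. [S=∅ | E=∅ | C=[5 :: ((λx. (x x)) (λx. (x x))) :: PRIM2(sub)] | D=∅]
2. [S=[5] | E=∅ | C=[((λx. (x x)) (λx. (x x))) :: PRIM2(sub)] | D=∅]
3. [S=[5] | E=∅ | C=[(λx. (x x)) :: (λx. (x x)) :: AP :: PRIM2(sub)] | D=∅]
4. [S=[clo(λx. (x x), ∅) :: 5] | E=∅ | C=[(λx. (x x)) :: AP :: PRIM2(sub)] | D=∅]
5. [S=[clo(λx. (x x), ∅) :: clo(λx. (x x), ∅) :: 5] | E=∅ | C=[AP :: PRIM2(sub)] | D=∅]
6. [S=∅ | E={x↦clo(λx. (x x), ∅)} | C=[(x x)] | D=[([5], ∅, [PRIM2(sub)])]]
7. [S=∅ | E={x↦clo(λx. (x x), ∅)} | C=[x :: x :: AP] | D=[([5], ∅, [PRIM2(sub)])]]
8. [S=[clo(λx. (x x), ∅)] | E={x↦clo(λx. (x x), ∅)} | C=[x :: AP] | D=[([5], ∅, [PRIM2(sub)])]]
9. [S=[clo(λx. (x x), ∅) :: clo(λx. (x x), ∅)] | E={x↦clo(λx. (x x), ∅)} | C=[AP] | D=[([5], ∅, [PRIM2(sub)])]]
10. [S=∅ | E={x↦clo(λx. (x x), ∅)} | C=[(x x)] | D=[(∅, {x↦clo(λx. (x x), ∅)}, ∅) :: ([5], ∅, [PRIM2(sub)])]]
11. [S=∅ | E={x↦clo(λx. (x x), ∅)} | C=[x :: x :: AP] | D=[(∅, {x↦clo(λx. (x x), ∅)}, ∅) :: ([5], ∅, [PRIM2(sub)])]]
12. [S=[clo(λx. (x x), ∅)] | E={x↦clo(λx. (x x), ∅)} | C=[x :: AP] | D=[(∅, {x↦clo(λx. (x x), ∅)}, ∅) :: ([5], ∅, [PRIM2(sub)])]]
13. [S=[clo(λx. (x x), ∅) :: clo(λx. (x x), ∅)] | E={x↦clo(λx. (x x), ∅)} | C=[AP] | D=[(∅, {x↦clo(λx. (x x), ∅)}, ∅) :: ([5], ∅, [PRIM2(sub)])]]
14. [S=∅ | E={x↦clo(λx. (x x), ∅)} | C=[(x x)] | D=[(∅, {x↦clo(λx. (x x), ∅)}, ∅) :: (∅, {x↦clo(λx. (x x), ∅)}, ∅) :: ([5], ∅, [PRIM2(sub)])]]
→ 14 transitions taken and the configuration is still not final: no result within 14 steps

Answer: DIVERGES (no final state within 14 steps)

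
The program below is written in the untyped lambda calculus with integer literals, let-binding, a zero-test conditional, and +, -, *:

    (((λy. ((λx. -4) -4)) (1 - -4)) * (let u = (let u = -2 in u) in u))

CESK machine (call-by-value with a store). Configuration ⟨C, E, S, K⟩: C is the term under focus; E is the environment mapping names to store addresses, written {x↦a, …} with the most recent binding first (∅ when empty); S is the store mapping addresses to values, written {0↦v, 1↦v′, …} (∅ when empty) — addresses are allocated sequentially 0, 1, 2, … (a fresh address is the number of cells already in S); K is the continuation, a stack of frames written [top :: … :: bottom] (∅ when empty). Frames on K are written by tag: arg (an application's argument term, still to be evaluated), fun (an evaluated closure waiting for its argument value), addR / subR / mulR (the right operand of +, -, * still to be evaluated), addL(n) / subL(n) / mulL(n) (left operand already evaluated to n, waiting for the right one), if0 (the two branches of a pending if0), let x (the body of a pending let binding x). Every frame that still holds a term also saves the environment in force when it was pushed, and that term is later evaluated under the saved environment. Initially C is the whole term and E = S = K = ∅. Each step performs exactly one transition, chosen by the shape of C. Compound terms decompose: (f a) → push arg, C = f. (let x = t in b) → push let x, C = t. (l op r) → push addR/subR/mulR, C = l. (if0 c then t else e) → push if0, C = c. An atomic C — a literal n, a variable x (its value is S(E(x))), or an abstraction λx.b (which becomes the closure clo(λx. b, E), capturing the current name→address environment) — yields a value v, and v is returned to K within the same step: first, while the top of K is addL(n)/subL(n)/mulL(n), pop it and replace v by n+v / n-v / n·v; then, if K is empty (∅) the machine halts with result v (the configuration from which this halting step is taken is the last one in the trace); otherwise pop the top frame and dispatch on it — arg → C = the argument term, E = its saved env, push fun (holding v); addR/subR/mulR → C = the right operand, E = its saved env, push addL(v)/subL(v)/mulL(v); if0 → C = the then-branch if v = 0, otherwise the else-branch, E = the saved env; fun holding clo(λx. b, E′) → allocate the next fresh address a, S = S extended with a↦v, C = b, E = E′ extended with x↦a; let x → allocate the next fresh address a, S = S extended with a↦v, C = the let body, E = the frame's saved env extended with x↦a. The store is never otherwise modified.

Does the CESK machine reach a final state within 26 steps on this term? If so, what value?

0. ⟨C=(((λy. ((λx. -4) -4)) (1 - -4)) * (let u = (let u = -2 in u) in u)); E=∅; S=∅; K=∅⟩
1. ⟨C=((λy. ((λx. -4) -4)) (1 - -4)); E=∅; S=∅; K=[mulR]⟩
2. ⟨C=(λy. ((λx. -4) -4)); E=∅; S=∅; K=[arg :: mulR]⟩
3. ⟨C=(1 - -4); E=∅; S=∅; K=[fun :: mulR]⟩
4. ⟨C=1; E=∅; S=∅; K=[subR :: fun :: mulR]⟩
5. ⟨C=-4; E=∅; S=∅; K=[subL(1) :: fun :: mulR]⟩
6. ⟨C=((λx. -4) -4); E={y↦0}; S={0↦5}; K=[mulR]⟩
7. ⟨C=(λx. -4); E={y↦0}; S={0↦5}; K=[arg :: mulR]⟩
8. ⟨C=-4; E={y↦0}; S={0↦5}; K=[fun :: mulR]⟩
9. ⟨C=-4; E={x↦1, y↦0}; S={0↦5, 1↦-4}; K=[mulR]⟩
10. ⟨C=(let u = (let u = -2 in u) in u); E=∅; S={0↦5, 1↦-4}; K=[mulL(-4)]⟩
11. ⟨C=(let u = -2 in u); E=∅; S={0↦5, 1↦-4}; K=[let u :: mulL(-4)]⟩
12. ⟨C=-2; E=∅; S={0↦5, 1↦-4}; K=[let u :: let u :: mulL(-4)]⟩
13. ⟨C=u; E={u↦2}; S={0↦5, 1↦-4, 2↦-2}; K=[let u :: mulL(-4)]⟩
14. ⟨C=u; E={u↦3}; S={0↦5, 1↦-4, 2↦-2, 3↦-2}; K=[mulL(-4)]⟩
→ final value 8

Answer: 8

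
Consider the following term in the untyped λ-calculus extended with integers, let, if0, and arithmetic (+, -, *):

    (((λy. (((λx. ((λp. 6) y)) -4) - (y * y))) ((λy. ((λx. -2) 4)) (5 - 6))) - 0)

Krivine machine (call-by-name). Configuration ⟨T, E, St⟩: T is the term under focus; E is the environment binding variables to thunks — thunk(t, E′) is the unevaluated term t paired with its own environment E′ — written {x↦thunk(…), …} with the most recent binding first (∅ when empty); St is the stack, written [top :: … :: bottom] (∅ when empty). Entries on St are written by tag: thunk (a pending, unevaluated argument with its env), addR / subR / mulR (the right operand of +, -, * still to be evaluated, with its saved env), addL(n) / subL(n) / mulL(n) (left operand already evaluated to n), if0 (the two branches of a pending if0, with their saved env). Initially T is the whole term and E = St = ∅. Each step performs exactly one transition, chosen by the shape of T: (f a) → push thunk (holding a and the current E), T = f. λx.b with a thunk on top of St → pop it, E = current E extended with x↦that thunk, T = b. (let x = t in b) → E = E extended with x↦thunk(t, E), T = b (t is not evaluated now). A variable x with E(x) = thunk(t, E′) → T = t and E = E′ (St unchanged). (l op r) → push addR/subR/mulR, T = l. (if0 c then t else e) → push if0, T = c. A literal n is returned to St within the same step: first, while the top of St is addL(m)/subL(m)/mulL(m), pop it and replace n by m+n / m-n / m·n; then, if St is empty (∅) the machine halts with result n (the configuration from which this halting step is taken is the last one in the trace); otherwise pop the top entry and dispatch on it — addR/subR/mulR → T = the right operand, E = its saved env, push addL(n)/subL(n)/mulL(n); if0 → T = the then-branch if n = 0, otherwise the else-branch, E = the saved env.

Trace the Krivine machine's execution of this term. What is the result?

t=0: <T=(((λy. (((λx. ((λp. 6) y)) -4) - (y * y))) ((λy. ((λx. -2) 4)) (5 - 6))) - 0), E=∅, St=∅>
t=1: <T=((λy. (((λx. ((λp. 6) y)) -4) - (y * y))) ((λy. ((λx. -2) 4)) (5 - 6))), E=∅, St=[subR]>
t=2: <T=(λy. (((λx. ((λp. 6) y)) -4) - (y * y))), E=∅, St=[thunk :: subR]>
t=3: <T=(((λx. ((λp. 6) y)) -4) - (y * y)), E={y↦thunk(((λy. ((λx. -2) 4)) (5 - 6)), ∅)}, St=[subR]>
t=4: <T=((λx. ((λp. 6) y)) -4), E={y↦thunk(((λy. ((λx. -2) 4)) (5 - 6)), ∅)}, St=[subR :: subR]>
t=5: <T=(λx. ((λp. 6) y)), E={y↦thunk(((λy. ((λx. -2) 4)) (5 - 6)), ∅)}, St=[thunk :: subR :: subR]>
t=6: <T=((λp. 6) y), E={x↦thunk(-4, {y↦thunk(((λy. ((λx. -2) 4)) (5 - 6)), ∅)}), y↦thunk(((λy. ((λx. -2) 4)) (5 - 6)), ∅)}, St=[subR :: subR]>
t=7: <T=(λp. 6), E={x↦thunk(-4, {y↦thunk(((λy. ((λx. -2) 4)) (5 - 6)), ∅)}), y↦thunk(((λy. ((λx. -2) 4)) (5 - 6)), ∅)}, St=[thunk :: subR :: subR]>
t=8: <T=6, E={p↦thunk(y, {x↦thunk(-4, {y↦thunk(((λy. ((λx. -2) 4)) (5 - 6)), ∅)}), y↦thunk(((λy. ((λx. -2) 4)) (5 - 6)), ∅)}), x↦thunk(-4, {y↦thunk(((λy. ((λx. -2) 4)) (5 - 6)), ∅)}), y↦thunk(((λy. ((λx. -2) 4)) (5 - 6)), ∅)}, St=[subR :: subR]>
t=9: <T=(y * y), E={y↦thunk(((λy. ((λx. -2) 4)) (5 - 6)), ∅)}, St=[subL(6) :: subR]>
t=10: <T=y, E={y↦thunk(((λy. ((λx. -2) 4)) (5 - 6)), ∅)}, St=[mulR :: subL(6) :: subR]>
t=11: <T=((λy. ((λx. -2) 4)) (5 - 6)), E=∅, St=[mulR :: subL(6) :: subR]>
t=12: <T=(λy. ((λx. -2) 4)), E=∅, St=[thunk :: mulR :: subL(6) :: subR]>
t=13: <T=((λx. -2) 4), E={y↦thunk((5 - 6), ∅)}, St=[mulR :: subL(6) :: subR]>
t=14: <T=(λx. -2), E={y↦thunk((5 - 6), ∅)}, St=[thunk :: mulR :: subL(6) :: subR]>
t=15: <T=-2, E={x↦thunk(4, {y↦thunk((5 - 6), ∅)}), y↦thunk((5 - 6), ∅)}, St=[mulR :: subL(6) :: subR]>
t=16: <T=y, E={y↦thunk(((λy. ((λx. -2) 4)) (5 - 6)), ∅)}, St=[mulL(-2) :: subL(6) :: subR]>
t=17: <T=((λy. ((λx. -2) 4)) (5 - 6)), E=∅, St=[mulL(-2) :: subL(6) :: subR]>
t=18: <T=(λy. ((λx. -2) 4)), E=∅, St=[thunk :: mulL(-2) :: subL(6) :: subR]>
t=19: <T=((λx. -2) 4), E={y↦thunk((5 - 6), ∅)}, St=[mulL(-2) :: subL(6) :: subR]>
t=20: <T=(λx. -2), E={y↦thunk((5 - 6), ∅)}, St=[thunk :: mulL(-2) :: subL(6) :: subR]>
t=21: <T=-2, E={x↦thunk(4, {y↦thunk((5 - 6), ∅)}), y↦thunk((5 - 6), ∅)}, St=[mulL(-2) :: subL(6) :: subR]>
t=22: <T=0, E=∅, St=[subL(2)]>
→ final value 2

Answer: 2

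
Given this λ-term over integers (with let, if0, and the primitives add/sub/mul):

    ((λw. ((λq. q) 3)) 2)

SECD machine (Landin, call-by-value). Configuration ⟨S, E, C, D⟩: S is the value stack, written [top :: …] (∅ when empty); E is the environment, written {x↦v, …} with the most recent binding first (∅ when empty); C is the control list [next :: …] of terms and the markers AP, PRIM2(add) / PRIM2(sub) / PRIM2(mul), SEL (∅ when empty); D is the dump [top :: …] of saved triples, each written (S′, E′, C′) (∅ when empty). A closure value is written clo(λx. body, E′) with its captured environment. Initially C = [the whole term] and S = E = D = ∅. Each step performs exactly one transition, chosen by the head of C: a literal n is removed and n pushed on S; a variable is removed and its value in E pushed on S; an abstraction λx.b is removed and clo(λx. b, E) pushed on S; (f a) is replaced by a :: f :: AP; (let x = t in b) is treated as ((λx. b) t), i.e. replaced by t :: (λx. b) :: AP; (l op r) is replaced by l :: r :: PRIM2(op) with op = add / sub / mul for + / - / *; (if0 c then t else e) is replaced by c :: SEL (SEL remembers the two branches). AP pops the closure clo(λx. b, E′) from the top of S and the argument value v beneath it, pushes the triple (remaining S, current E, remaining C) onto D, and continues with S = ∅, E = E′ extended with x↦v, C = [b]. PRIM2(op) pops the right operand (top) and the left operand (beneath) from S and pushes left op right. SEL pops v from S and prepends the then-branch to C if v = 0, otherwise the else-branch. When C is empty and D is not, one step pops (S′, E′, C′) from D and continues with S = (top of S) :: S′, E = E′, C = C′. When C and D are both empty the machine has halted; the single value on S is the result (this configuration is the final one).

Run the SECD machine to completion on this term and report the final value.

t=0: <S=∅, E=∅, C=[((λw. ((λq. q) 3)) 2)], D=∅>
t=1: <S=∅, E=∅, C=[2 :: (λw. ((λq. q) 3)) :: AP], D=∅>
t=2: <S=[2], E=∅, C=[(λw. ((λq. q) 3)) :: AP], D=∅>
t=3: <S=[clo(λw. ((λq. q) 3), ∅) :: 2], E=∅, C=[AP], D=∅>
t=4: <S=∅, E={w↦2}, C=[((λq. q) 3)], D=[(∅, ∅, ∅)]>
t=5: <S=∅, E={w↦2}, C=[3 :: (λq. q) :: AP], D=[(∅, ∅, ∅)]>
t=6: <S=[3], E={w↦2}, C=[(λq. q) :: AP], D=[(∅, ∅, ∅)]>
t=7: <S=[clo(λq. q, {w↦2}) :: 3], E={w↦2}, C=[AP], D=[(∅, ∅, ∅)]>
t=8: <S=∅, E={q↦3, w↦2}, C=[q], D=[(∅, {w↦2}, ∅) :: (∅, ∅, ∅)]>
t=9: <S=[3], E={q↦3, w↦2}, C=∅, D=[(∅, {w↦2}, ∅) :: (∅, ∅, ∅)]>
t=10: <S=[3], E={w↦2}, C=∅, D=[(∅, ∅, ∅)]>
t=11: <S=[3], E=∅, C=∅, D=∅>
→ final value 3

Answer: 3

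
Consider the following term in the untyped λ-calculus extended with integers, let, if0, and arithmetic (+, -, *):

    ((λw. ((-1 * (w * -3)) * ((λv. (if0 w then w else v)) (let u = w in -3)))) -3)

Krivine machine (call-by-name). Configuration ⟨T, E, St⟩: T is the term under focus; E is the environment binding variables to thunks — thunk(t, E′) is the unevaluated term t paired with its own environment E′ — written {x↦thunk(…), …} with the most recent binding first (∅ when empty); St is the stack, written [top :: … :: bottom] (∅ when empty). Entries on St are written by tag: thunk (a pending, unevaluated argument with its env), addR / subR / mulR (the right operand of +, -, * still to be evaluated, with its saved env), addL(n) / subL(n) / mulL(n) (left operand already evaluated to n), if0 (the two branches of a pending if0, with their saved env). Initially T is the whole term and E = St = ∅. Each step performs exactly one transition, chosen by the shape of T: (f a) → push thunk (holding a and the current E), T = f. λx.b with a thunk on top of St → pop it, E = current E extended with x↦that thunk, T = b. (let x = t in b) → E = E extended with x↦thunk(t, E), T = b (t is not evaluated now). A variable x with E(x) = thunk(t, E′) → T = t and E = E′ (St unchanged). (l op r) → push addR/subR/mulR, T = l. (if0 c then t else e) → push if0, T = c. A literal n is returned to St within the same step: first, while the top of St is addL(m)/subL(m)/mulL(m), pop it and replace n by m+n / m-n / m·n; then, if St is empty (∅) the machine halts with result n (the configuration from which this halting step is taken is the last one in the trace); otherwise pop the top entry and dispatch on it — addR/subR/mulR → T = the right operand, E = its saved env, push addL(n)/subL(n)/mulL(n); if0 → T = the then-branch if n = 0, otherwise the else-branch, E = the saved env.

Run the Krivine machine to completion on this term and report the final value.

[0] <T=((λw. ((-1 * (w * -3)) * ((λv. (if0 w then w else v)) (let u = w in -3)))) -3), E=∅, St=∅>
[1] <T=(λw. ((-1 * (w * -3)) * ((λv. (if0 w then w else v)) (let u = w in -3)))), E=∅, St=[thunk]>
[2] <T=((-1 * (w * -3)) * ((λv. (if0 w then w else v)) (let u = w in -3))), E={w↦thunk(-3, ∅)}, St=∅>
[3] <T=(-1 * (w * -3)), E={w↦thunk(-3, ∅)}, St=[mulR]>
[4] <T=-1, E={w↦thunk(-3, ∅)}, St=[mulR :: mulR]>
[5] <T=(w * -3), E={w↦thunk(-3, ∅)}, St=[mulL(-1) :: mulR]>
[6] <T=w, E={w↦thunk(-3, ∅)}, St=[mulR :: mulL(-1) :: mulR]>
[7] <T=-3, E=∅, St=[mulR :: mulL(-1) :: mulR]>
[8] <T=-3, E={w↦thunk(-3, ∅)}, St=[mulL(-3) :: mulL(-1) :: mulR]>
[9] <T=((λv. (if0 w then w else v)) (let u = w in -3)), E={w↦thunk(-3, ∅)}, St=[mulL(-9)]>
[10] <T=(λv. (if0 w then w else v)), E={w↦thunk(-3, ∅)}, St=[thunk :: mulL(-9)]>
[11] <T=(if0 w then w else v), E={v↦thunk((let u = w in -3), {w↦thunk(-3, ∅)}), w↦thunk(-3, ∅)}, St=[mulL(-9)]>
[12] <T=w, E={v↦thunk((let u = w in -3), {w↦thunk(-3, ∅)}), w↦thunk(-3, ∅)}, St=[if0 :: mulL(-9)]>
[13] <T=-3, E=∅, St=[if0 :: mulL(-9)]>
[14] <T=v, E={v↦thunk((let u = w in -3), {w↦thunk(-3, ∅)}), w↦thunk(-3, ∅)}, St=[mulL(-9)]>
[15] <T=(let u = w in -3), E={w↦thunk(-3, ∅)}, St=[mulL(-9)]>
[16] <T=-3, E={u↦thunk(w, {w↦thunk(-3, ∅)}), w↦thunk(-3, ∅)}, St=[mulL(-9)]>
→ final value 27

Answer: 27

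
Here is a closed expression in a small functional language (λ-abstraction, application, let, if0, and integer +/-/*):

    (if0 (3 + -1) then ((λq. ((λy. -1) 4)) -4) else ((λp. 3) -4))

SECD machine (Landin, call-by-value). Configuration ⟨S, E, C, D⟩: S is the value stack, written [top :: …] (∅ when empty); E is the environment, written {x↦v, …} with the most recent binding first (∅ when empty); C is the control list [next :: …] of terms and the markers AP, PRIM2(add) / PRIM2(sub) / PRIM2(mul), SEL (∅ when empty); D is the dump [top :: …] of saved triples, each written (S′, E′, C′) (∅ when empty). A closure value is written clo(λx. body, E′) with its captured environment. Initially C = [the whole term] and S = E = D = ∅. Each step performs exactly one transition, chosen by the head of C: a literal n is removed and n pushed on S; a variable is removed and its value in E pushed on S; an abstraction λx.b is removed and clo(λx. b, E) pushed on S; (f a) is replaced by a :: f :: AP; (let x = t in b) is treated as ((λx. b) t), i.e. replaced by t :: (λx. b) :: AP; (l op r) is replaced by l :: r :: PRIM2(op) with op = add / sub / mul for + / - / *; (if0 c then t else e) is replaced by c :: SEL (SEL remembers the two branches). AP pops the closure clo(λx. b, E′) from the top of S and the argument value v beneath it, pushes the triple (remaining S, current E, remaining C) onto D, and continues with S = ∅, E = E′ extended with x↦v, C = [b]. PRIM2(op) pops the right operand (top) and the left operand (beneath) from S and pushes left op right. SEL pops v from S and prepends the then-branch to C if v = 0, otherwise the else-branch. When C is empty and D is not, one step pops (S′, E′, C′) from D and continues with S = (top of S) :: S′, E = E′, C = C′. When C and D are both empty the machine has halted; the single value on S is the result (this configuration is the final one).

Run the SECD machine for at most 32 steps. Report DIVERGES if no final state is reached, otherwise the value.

Answer: 3

Execution trace:
0. ⟨S=∅; E=∅; C=[(if0 (3 + -1) then ((λq. ((λy. -1) 4)) -4) else ((λp. 3) -4))]; D=∅⟩
1. ⟨S=∅; E=∅; C=[(3 + -1) :: SEL]; D=∅⟩
2. ⟨S=∅; E=∅; C=[3 :: -1 :: PRIM2(add) :: SEL]; D=∅⟩
3. ⟨S=[3]; E=∅; C=[-1 :: PRIM2(add) :: SEL]; D=∅⟩
4. ⟨S=[-1 :: 3]; E=∅; C=[PRIM2(add) :: SEL]; D=∅⟩
5. ⟨S=[2]; E=∅; C=[SEL]; D=∅⟩
6. ⟨S=∅; E=∅; C=[((λp. 3) -4)]; D=∅⟩
7. ⟨S=∅; E=∅; C=[-4 :: (λp. 3) :: AP]; D=∅⟩
8. ⟨S=[-4]; E=∅; C=[(λp. 3) :: AP]; D=∅⟩
9. ⟨S=[clo(λp. 3, ∅) :: -4]; E=∅; C=[AP]; D=∅⟩
10. ⟨S=∅; E={p↦-4}; C=[3]; D=[(∅, ∅, ∅)]⟩
11. ⟨S=[3]; E={p↦-4}; C=∅; D=[(∅, ∅, ∅)]⟩
12. ⟨S=[3]; E=∅; C=∅; D=∅⟩
→ final value 3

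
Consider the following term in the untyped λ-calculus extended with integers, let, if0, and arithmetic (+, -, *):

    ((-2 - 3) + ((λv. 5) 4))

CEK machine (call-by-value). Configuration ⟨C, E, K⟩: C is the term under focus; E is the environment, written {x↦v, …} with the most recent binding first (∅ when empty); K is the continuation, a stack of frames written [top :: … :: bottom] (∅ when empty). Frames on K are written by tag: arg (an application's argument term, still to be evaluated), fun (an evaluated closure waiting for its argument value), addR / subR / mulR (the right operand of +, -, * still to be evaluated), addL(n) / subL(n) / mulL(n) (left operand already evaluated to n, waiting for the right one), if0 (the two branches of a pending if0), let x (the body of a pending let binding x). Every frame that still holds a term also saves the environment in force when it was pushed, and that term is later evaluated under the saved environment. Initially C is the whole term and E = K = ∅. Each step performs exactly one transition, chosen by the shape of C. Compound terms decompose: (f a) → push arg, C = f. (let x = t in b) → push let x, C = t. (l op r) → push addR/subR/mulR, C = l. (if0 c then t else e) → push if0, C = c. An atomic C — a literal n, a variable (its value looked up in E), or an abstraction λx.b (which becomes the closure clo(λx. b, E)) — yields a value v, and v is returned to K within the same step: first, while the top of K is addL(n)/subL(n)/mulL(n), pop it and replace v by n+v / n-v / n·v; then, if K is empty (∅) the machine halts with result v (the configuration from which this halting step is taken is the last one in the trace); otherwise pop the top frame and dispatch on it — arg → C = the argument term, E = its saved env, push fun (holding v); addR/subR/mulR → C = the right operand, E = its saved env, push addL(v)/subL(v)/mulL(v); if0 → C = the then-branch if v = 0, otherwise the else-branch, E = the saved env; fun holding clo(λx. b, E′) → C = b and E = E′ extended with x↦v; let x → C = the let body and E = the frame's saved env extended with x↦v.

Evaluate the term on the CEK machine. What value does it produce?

Answer: 0

Execution trace:
t=0: <C=((-2 - 3) + ((λv. 5) 4)), E=∅, K=∅>
t=1: <C=(-2 - 3), E=∅, K=[addR]>
t=2: <C=-2, E=∅, K=[subR :: addR]>
t=3: <C=3, E=∅, K=[subL(-2) :: addR]>
t=4: <C=((λv. 5) 4), E=∅, K=[addL(-5)]>
t=5: <C=(λv. 5), E=∅, K=[arg :: addL(-5)]>
t=6: <C=4, E=∅, K=[fun :: addL(-5)]>
t=7: <C=5, E={v↦4}, K=[addL(-5)]>
→ final value 0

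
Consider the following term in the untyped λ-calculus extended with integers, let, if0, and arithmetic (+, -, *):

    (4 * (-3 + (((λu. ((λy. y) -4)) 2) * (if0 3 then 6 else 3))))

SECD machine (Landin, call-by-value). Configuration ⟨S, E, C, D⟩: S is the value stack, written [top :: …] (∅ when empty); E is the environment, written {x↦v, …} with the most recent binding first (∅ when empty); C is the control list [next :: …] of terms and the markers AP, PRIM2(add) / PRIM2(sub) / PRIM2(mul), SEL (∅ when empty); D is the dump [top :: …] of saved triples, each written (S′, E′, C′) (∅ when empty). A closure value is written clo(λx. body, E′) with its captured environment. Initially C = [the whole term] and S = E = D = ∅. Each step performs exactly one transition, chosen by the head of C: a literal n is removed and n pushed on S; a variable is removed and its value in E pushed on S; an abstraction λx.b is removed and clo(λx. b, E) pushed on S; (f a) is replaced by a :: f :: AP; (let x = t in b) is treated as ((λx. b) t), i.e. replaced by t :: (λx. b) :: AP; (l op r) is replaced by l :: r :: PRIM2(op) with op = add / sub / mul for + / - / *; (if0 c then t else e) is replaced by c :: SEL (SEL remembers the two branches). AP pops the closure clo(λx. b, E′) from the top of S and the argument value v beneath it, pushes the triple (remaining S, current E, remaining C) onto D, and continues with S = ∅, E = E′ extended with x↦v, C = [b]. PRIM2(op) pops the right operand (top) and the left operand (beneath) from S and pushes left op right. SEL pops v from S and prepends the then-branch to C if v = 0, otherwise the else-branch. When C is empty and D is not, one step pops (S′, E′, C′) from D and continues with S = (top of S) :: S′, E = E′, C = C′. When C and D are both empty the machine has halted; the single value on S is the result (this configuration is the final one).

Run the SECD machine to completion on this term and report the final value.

Answer: -60

Derivation:
0. <S=∅, E=∅, C=[(4 * (-3 + (((λu. ((λy. y) -4)) 2) * (if0 3 then 6 else 3))))], D=∅>
1. <S=∅, E=∅, C=[4 :: (-3 + (((λu. ((λy. y) -4)) 2) * (if0 3 then 6 else 3))) :: PRIM2(mul)], D=∅>
2. <S=[4], E=∅, C=[(-3 + (((λu. ((λy. y) -4)) 2) * (if0 3 then 6 else 3))) :: PRIM2(mul)], D=∅>
3. <S=[4], E=∅, C=[-3 :: (((λu. ((λy. y) -4)) 2) * (if0 3 then 6 else 3)) :: PRIM2(add) :: PRIM2(mul)], D=∅>
4. <S=[-3 :: 4], E=∅, C=[(((λu. ((λy. y) -4)) 2) * (if0 3 then 6 else 3)) :: PRIM2(add) :: PRIM2(mul)], D=∅>
5. <S=[-3 :: 4], E=∅, C=[((λu. ((λy. y) -4)) 2) :: (if0 3 then 6 else 3) :: PRIM2(mul) :: PRIM2(add) :: PRIM2(mul)], D=∅>
6. <S=[-3 :: 4], E=∅, C=[2 :: (λu. ((λy. y) -4)) :: AP :: (if0 3 then 6 else 3) :: PRIM2(mul) :: PRIM2(add) :: PRIM2(mul)], D=∅>
7. <S=[2 :: -3 :: 4], E=∅, C=[(λu. ((λy. y) -4)) :: AP :: (if0 3 then 6 else 3) :: PRIM2(mul) :: PRIM2(add) :: PRIM2(mul)], D=∅>
8. <S=[clo(λu. ((λy. y) -4), ∅) :: 2 :: -3 :: 4], E=∅, C=[AP :: (if0 3 then 6 else 3) :: PRIM2(mul) :: PRIM2(add) :: PRIM2(mul)], D=∅>
9. <S=∅, E={u↦2}, C=[((λy. y) -4)], D=[([-3 :: 4], ∅, [(if0 3 then 6 else 3) :: PRIM2(mul) :: PRIM2(add) :: PRIM2(mul)])]>
10. <S=∅, E={u↦2}, C=[-4 :: (λy. y) :: AP], D=[([-3 :: 4], ∅, [(if0 3 then 6 else 3) :: PRIM2(mul) :: PRIM2(add) :: PRIM2(mul)])]>
11. <S=[-4], E={u↦2}, C=[(λy. y) :: AP], D=[([-3 :: 4], ∅, [(if0 3 then 6 else 3) :: PRIM2(mul) :: PRIM2(add) :: PRIM2(mul)])]>
12. <S=[clo(λy. y, {u↦2}) :: -4], E={u↦2}, C=[AP], D=[([-3 :: 4], ∅, [(if0 3 then 6 else 3) :: PRIM2(mul) :: PRIM2(add) :: PRIM2(mul)])]>
13. <S=∅, E={y↦-4, u↦2}, C=[y], D=[(∅, {u↦2}, ∅) :: ([-3 :: 4], ∅, [(if0 3 then 6 else 3) :: PRIM2(mul) :: PRIM2(add) :: PRIM2(mul)])]>
14. <S=[-4], E={y↦-4, u↦2}, C=∅, D=[(∅, {u↦2}, ∅) :: ([-3 :: 4], ∅, [(if0 3 then 6 else 3) :: PRIM2(mul) :: PRIM2(add) :: PRIM2(mul)])]>
15. <S=[-4], E={u↦2}, C=∅, D=[([-3 :: 4], ∅, [(if0 3 then 6 else 3) :: PRIM2(mul) :: PRIM2(add) :: PRIM2(mul)])]>
16. <S=[-4 :: -3 :: 4], E=∅, C=[(if0 3 then 6 else 3) :: PRIM2(mul) :: PRIM2(add) :: PRIM2(mul)], D=∅>
17. <S=[-4 :: -3 :: 4], E=∅, C=[3 :: SEL :: PRIM2(mul) :: PRIM2(add) :: PRIM2(mul)], D=∅>
18. <S=[3 :: -4 :: -3 :: 4], E=∅, C=[SEL :: PRIM2(mul) :: PRIM2(add) :: PRIM2(mul)], D=∅>
19. <S=[-4 :: -3 :: 4], E=∅, C=[3 :: PRIM2(mul) :: PRIM2(add) :: PRIM2(mul)], D=∅>
20. <S=[3 :: -4 :: -3 :: 4], E=∅, C=[PRIM2(mul) :: PRIM2(add) :: PRIM2(mul)], D=∅>
21. <S=[-12 :: -3 :: 4], E=∅, C=[PRIM2(add) :: PRIM2(mul)], D=∅>
22. <S=[-15 :: 4], E=∅, C=[PRIM2(mul)], D=∅>
23. <S=[-60], E=∅, C=∅, D=∅>
→ final value -60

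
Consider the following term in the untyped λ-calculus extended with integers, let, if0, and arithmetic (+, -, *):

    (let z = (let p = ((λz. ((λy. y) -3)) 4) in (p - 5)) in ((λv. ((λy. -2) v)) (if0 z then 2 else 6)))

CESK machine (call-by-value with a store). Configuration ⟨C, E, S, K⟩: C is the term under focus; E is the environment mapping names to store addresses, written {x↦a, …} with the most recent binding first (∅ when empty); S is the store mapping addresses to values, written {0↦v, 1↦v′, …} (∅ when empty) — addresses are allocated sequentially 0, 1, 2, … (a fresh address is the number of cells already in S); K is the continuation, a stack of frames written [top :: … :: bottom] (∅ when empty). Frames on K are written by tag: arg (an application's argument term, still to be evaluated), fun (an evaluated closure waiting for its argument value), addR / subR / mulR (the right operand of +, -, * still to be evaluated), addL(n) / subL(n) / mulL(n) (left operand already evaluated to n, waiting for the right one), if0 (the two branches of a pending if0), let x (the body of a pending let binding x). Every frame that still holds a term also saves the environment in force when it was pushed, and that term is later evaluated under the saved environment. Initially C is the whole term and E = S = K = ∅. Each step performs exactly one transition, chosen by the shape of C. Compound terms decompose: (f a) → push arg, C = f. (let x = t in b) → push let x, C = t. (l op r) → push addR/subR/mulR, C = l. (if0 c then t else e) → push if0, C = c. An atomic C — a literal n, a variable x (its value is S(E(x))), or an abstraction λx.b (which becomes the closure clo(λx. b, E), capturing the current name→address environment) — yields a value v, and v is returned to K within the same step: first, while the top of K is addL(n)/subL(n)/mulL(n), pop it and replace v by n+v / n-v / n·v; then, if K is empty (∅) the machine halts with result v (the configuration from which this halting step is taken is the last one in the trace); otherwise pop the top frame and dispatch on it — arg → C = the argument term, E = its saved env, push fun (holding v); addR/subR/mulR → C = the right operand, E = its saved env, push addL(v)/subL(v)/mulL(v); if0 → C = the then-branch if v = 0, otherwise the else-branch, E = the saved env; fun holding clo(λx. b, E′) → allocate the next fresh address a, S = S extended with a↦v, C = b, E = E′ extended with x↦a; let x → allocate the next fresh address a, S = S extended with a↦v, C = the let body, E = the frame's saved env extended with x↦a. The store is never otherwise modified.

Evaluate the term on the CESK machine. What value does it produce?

Answer: -2

Machine steps:
0. <C=(let z = (let p = ((λz. ((λy. y) -3)) 4) in (p - 5)) in ((λv. ((λy. -2) v)) (if0 z then 2 else 6))), E=∅, S=∅, K=∅>
1. <C=(let p = ((λz. ((λy. y) -3)) 4) in (p - 5)), E=∅, S=∅, K=[let z]>
2. <C=((λz. ((λy. y) -3)) 4), E=∅, S=∅, K=[let p :: let z]>
3. <C=(λz. ((λy. y) -3)), E=∅, S=∅, K=[arg :: let p :: let z]>
4. <C=4, E=∅, S=∅, K=[fun :: let p :: let z]>
5. <C=((λy. y) -3), E={z↦0}, S={0↦4}, K=[let p :: let z]>
6. <C=(λy. y), E={z↦0}, S={0↦4}, K=[arg :: let p :: let z]>
7. <C=-3, E={z↦0}, S={0↦4}, K=[fun :: let p :: let z]>
8. <C=y, E={y↦1, z↦0}, S={0↦4, 1↦-3}, K=[let p :: let z]>
9. <C=(p - 5), E={p↦2}, S={0↦4, 1↦-3, 2↦-3}, K=[let z]>
10. <C=p, E={p↦2}, S={0↦4, 1↦-3, 2↦-3}, K=[subR :: let z]>
11. <C=5, E={p↦2}, S={0↦4, 1↦-3, 2↦-3}, K=[subL(-3) :: let z]>
12. <C=((λv. ((λy. -2) v)) (if0 z then 2 else 6)), E={z↦3}, S={0↦4, 1↦-3, 2↦-3, 3↦-8}, K=∅>
13. <C=(λv. ((λy. -2) v)), E={z↦3}, S={0↦4, 1↦-3, 2↦-3, 3↦-8}, K=[arg]>
14. <C=(if0 z then 2 else 6), E={z↦3}, S={0↦4, 1↦-3, 2↦-3, 3↦-8}, K=[fun]>
15. <C=z, E={z↦3}, S={0↦4, 1↦-3, 2↦-3, 3↦-8}, K=[if0 :: fun]>
16. <C=6, E={z↦3}, S={0↦4, 1↦-3, 2↦-3, 3↦-8}, K=[fun]>
17. <C=((λy. -2) v), E={v↦4, z↦3}, S={0↦4, 1↦-3, 2↦-3, 3↦-8, 4↦6}, K=∅>
18. <C=(λy. -2), E={v↦4, z↦3}, S={0↦4, 1↦-3, 2↦-3, 3↦-8, 4↦6}, K=[arg]>
19. <C=v, E={v↦4, z↦3}, S={0↦4, 1↦-3, 2↦-3, 3↦-8, 4↦6}, K=[fun]>
20. <C=-2, E={y↦5, v↦4, z↦3}, S={0↦4, 1↦-3, 2↦-3, 3↦-8, 4↦6, 5↦6}, K=∅>
→ final value -2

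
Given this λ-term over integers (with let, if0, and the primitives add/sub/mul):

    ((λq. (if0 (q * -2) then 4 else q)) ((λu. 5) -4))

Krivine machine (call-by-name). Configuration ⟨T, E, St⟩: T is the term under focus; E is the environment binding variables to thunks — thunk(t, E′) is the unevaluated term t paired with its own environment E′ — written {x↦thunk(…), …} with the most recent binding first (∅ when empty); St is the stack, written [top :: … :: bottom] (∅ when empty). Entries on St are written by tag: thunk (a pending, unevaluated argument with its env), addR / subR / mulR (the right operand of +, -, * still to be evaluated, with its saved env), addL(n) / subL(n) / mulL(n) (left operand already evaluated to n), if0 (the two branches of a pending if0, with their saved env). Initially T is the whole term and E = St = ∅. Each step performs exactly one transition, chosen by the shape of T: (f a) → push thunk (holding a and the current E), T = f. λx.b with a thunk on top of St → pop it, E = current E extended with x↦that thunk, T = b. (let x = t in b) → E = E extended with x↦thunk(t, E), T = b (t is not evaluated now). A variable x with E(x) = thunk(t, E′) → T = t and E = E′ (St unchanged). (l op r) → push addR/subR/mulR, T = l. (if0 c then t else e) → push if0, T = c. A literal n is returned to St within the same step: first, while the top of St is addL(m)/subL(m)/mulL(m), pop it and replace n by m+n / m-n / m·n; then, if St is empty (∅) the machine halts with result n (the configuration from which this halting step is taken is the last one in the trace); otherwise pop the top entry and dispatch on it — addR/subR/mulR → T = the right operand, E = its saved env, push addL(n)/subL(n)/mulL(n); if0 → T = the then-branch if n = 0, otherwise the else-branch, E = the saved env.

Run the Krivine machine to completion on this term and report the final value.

Answer: 5

Derivation:
[0] [T=((λq. (if0 (q * -2) then 4 else q)) ((λu. 5) -4)) | E=∅ | St=∅]
[1] [T=(λq. (if0 (q * -2) then 4 else q)) | E=∅ | St=[thunk]]
[2] [T=(if0 (q * -2) then 4 else q) | E={q↦thunk(((λu. 5) -4), ∅)} | St=∅]
[3] [T=(q * -2) | E={q↦thunk(((λu. 5) -4), ∅)} | St=[if0]]
[4] [T=q | E={q↦thunk(((λu. 5) -4), ∅)} | St=[mulR :: if0]]
[5] [T=((λu. 5) -4) | E=∅ | St=[mulR :: if0]]
[6] [T=(λu. 5) | E=∅ | St=[thunk :: mulR :: if0]]
[7] [T=5 | E={u↦thunk(-4, ∅)} | St=[mulR :: if0]]
[8] [T=-2 | E={q↦thunk(((λu. 5) -4), ∅)} | St=[mulL(5) :: if0]]
[9] [T=q | E={q↦thunk(((λu. 5) -4), ∅)} | St=∅]
[10] [T=((λu. 5) -4) | E=∅ | St=∅]
[11] [T=(λu. 5) | E=∅ | St=[thunk]]
[12] [T=5 | E={u↦thunk(-4, ∅)} | St=∅]
→ final value 5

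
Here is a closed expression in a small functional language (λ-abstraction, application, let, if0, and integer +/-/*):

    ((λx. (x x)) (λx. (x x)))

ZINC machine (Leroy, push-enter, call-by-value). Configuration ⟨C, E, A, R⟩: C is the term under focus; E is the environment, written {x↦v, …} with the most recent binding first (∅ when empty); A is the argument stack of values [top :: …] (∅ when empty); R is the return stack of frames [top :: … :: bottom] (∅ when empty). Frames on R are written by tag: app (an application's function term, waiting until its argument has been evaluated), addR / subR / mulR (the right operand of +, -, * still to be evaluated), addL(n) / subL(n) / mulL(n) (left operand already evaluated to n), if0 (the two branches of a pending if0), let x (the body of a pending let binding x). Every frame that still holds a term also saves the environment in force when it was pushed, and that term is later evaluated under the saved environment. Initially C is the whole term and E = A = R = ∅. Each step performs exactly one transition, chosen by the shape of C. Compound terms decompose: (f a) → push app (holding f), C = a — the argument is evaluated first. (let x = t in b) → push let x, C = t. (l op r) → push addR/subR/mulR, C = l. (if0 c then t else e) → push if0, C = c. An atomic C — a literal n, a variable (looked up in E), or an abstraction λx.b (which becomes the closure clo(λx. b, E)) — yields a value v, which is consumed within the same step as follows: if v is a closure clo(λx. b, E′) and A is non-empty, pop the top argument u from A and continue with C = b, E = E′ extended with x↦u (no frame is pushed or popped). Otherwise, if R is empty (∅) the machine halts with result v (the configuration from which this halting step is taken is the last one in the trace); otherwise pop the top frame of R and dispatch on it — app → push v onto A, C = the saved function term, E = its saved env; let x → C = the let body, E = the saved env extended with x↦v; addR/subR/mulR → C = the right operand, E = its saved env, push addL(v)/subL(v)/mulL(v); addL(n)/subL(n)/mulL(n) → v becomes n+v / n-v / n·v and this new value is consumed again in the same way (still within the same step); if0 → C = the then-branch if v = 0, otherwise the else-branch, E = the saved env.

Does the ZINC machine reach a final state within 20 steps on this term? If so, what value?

0. ⟨C=((λx. (x x)) (λx. (x x))); E=∅; A=∅; R=∅⟩
1. ⟨C=(λx. (x x)); E=∅; A=∅; R=[app]⟩
2. ⟨C=(λx. (x x)); E=∅; A=[clo(λx. (x x), ∅)]; R=∅⟩
3. ⟨C=(x x); E={x↦clo(λx. (x x), ∅)}; A=∅; R=∅⟩
4. ⟨C=x; E={x↦clo(λx. (x x), ∅)}; A=∅; R=[app]⟩
5. ⟨C=x; E={x↦clo(λx. (x x), ∅)}; A=[clo(λx. (x x), ∅)]; R=∅⟩
… configuration repeats with period 3 (steps 3–5 recur indefinitely) …

Answer: DIVERGES (no final state within 20 steps)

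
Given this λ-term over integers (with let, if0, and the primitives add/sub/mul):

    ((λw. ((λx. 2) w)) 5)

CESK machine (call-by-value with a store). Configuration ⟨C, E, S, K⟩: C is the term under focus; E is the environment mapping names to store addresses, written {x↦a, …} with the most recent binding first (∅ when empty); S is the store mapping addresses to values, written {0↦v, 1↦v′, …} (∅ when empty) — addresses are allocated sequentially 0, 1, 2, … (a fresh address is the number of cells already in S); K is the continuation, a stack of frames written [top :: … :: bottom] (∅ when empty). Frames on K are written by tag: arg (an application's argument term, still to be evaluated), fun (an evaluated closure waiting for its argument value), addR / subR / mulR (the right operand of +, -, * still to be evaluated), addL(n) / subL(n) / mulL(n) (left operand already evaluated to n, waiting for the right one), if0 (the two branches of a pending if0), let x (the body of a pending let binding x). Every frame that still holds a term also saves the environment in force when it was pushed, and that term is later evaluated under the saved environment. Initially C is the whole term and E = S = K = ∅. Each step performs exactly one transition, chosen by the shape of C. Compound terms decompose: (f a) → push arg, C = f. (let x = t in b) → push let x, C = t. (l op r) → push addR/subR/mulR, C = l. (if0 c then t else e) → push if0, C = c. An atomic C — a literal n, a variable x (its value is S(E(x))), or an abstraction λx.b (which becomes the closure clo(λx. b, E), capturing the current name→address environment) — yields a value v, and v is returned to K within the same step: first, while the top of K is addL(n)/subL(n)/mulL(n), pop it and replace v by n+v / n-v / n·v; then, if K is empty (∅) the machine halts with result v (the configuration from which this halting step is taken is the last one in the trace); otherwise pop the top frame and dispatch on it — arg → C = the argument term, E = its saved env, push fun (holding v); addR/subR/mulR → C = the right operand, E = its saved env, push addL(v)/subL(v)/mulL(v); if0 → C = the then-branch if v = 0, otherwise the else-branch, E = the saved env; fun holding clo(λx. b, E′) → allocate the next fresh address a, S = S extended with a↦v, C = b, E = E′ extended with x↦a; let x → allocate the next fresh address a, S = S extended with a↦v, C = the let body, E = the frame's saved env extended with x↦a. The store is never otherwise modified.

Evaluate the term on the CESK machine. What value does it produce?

0. <C=((λw. ((λx. 2) w)) 5), E=∅, S=∅, K=∅>
1. <C=(λw. ((λx. 2) w)), E=∅, S=∅, K=[arg]>
2. <C=5, E=∅, S=∅, K=[fun]>
3. <C=((λx. 2) w), E={w↦0}, S={0↦5}, K=∅>
4. <C=(λx. 2), E={w↦0}, S={0↦5}, K=[arg]>
5. <C=w, E={w↦0}, S={0↦5}, K=[fun]>
6. <C=2, E={x↦1, w↦0}, S={0↦5, 1↦5}, K=∅>
→ final value 2

Answer: 2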